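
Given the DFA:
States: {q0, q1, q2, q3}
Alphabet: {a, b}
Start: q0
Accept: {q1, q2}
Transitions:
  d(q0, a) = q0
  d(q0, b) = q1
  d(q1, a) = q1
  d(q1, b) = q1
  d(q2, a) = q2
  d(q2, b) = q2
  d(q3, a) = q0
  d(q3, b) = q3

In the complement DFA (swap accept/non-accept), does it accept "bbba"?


Trace: q0 -> q1 -> q1 -> q1 -> q1
Final: q1
Original accept: {q1, q2}
Complement: q1 is in original accept

No, complement rejects (original accepts)


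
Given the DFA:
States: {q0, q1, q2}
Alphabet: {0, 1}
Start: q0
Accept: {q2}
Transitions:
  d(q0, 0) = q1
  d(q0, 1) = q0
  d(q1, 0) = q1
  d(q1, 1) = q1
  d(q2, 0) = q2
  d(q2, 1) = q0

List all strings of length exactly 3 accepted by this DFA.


All strings of length 3: 8 total
Accepted: 0

None


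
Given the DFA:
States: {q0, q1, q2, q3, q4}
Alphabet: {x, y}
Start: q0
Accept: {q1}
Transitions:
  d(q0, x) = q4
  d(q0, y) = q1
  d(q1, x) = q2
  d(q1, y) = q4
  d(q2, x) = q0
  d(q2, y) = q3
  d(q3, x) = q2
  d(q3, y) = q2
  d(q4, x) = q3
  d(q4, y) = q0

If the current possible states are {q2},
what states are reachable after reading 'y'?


Apply transition on 'y' from each current state:
  d(q2, y) = q3

{q3}


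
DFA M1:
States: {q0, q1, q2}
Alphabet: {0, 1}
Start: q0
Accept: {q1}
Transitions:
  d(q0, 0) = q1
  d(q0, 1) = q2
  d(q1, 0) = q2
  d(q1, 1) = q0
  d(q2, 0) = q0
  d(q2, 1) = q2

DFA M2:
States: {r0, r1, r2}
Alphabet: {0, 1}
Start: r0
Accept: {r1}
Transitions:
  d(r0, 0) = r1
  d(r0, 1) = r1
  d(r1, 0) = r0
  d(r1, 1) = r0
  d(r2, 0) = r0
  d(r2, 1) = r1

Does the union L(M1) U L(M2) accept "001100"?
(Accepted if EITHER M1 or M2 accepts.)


M1: final=q1 accepted=True
M2: final=r0 accepted=False

Yes, union accepts


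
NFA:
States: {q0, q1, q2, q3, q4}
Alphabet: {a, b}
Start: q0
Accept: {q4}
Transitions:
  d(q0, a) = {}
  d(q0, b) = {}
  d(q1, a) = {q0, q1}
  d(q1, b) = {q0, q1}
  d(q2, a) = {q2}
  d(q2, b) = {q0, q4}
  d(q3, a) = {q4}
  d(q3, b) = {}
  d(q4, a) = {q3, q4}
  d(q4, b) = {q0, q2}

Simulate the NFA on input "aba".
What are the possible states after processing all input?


Start: {q0}
  --a--> {}
  --b--> {}
  --a--> {}

{} (empty set, no valid transitions)


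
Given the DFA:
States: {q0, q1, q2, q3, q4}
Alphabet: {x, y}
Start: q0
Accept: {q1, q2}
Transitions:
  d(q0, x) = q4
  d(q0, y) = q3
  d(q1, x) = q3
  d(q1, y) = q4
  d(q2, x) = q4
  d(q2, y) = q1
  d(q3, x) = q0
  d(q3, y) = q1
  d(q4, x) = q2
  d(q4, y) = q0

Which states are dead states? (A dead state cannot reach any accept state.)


Forward reachability from each state:
  q0 -> reaches accept state q1 (live)
  q1 -> reaches accept state q1 (live)
  q2 -> reaches accept state q1 (live)
  q3 -> reaches accept state q1 (live)
  q4 -> reaches accept state q1 (live)

None (all states can reach an accept state)


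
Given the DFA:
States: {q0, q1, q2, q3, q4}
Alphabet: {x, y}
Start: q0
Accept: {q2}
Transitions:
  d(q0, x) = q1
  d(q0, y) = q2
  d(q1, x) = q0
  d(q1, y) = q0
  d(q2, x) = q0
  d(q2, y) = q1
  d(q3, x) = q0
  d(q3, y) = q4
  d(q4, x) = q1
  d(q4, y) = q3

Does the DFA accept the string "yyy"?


Trace: q0 -> q2 -> q1 -> q0
Final state: q0
Accept states: {q2}

No, rejected (final state q0 is not an accept state)


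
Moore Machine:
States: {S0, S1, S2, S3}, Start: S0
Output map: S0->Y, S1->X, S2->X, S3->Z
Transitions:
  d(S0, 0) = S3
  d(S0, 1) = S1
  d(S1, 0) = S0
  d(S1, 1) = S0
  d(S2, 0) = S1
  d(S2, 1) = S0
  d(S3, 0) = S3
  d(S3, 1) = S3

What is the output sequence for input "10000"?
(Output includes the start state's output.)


Start: S0 (output Y)
  --1--> S1 (output X)
  --0--> S0 (output Y)
  --0--> S3 (output Z)
  --0--> S3 (output Z)
  --0--> S3 (output Z)

"YXYZZZ"


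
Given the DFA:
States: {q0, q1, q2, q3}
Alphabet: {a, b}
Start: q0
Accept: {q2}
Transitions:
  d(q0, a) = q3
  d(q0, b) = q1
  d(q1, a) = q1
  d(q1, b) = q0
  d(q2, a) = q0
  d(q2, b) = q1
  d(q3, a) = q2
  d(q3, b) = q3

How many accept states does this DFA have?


Accept states listed: {q2}
Counting: q2(1)

1


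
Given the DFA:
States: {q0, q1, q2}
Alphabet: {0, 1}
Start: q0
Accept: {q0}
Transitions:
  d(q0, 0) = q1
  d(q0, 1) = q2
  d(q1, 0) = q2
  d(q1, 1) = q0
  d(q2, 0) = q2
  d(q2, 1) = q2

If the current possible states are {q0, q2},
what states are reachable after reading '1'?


Apply transition on '1' from each current state:
  d(q0, 1) = q2
  d(q2, 1) = q2

{q2}


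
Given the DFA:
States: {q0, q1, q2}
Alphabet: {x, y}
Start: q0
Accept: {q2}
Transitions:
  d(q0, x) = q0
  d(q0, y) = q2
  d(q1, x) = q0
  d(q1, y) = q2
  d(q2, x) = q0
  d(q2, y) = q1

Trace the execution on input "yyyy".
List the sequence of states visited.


Input: yyyy
d(q0, y) = q2
d(q2, y) = q1
d(q1, y) = q2
d(q2, y) = q1


q0 -> q2 -> q1 -> q2 -> q1


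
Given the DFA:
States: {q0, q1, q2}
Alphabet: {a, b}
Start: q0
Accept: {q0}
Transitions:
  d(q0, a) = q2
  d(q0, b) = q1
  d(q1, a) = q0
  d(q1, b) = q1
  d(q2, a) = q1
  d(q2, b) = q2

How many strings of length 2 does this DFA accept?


Enumerating all length-2 strings:
  "aa" -> q1 [reject]
  "ab" -> q2 [reject]
  "ba" -> q0 [accept]
  "bb" -> q1 [reject]

1 out of 4


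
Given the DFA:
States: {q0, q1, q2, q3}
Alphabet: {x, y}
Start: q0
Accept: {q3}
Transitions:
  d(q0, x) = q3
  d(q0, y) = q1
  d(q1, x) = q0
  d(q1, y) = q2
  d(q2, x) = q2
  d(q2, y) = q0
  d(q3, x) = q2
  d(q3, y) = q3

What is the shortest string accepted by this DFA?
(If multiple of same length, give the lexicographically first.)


BFS by string length (lex-first path to each state shown):
  len 0: q0<-""
  len 1: q1<-"y", q3<-"x"
Found accept state at length 1.

"x"


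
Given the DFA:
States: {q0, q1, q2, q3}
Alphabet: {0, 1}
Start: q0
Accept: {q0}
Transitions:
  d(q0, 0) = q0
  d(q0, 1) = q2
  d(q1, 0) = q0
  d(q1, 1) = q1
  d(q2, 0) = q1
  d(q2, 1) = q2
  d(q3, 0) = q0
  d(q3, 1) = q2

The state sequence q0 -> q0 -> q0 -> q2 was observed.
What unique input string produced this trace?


Trace back each transition to find the symbol:
  q0 --[0]--> q0
  q0 --[0]--> q0
  q0 --[1]--> q2

"001"


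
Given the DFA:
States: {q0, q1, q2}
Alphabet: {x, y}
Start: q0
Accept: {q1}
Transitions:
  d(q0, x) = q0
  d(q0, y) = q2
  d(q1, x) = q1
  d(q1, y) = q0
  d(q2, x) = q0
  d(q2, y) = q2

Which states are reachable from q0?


BFS from q0:
  layer 0: {q0}
  layer 1: {q2}

{q0, q2}


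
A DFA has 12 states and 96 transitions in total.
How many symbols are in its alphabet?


Each state has exactly one transition per symbol.
|alphabet| = transitions / states = 96 / 12 = 8

8


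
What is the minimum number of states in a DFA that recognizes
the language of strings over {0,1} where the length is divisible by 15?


States track (length) mod 15.
Need 15 states: one per remainder 0..14; accept = remainder 0.

15


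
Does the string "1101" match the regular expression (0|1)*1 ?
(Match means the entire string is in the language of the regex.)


|string| = 4; first = '1'; last = '1'

Yes, "1101" matches (0|1)*1


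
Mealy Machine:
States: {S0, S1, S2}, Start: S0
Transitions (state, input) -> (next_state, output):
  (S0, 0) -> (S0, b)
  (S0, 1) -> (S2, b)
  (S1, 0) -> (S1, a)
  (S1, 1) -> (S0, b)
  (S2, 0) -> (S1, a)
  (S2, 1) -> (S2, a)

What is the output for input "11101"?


Step-by-step:
  (S0, 1) -> (S2, b)
  (S2, 1) -> (S2, a)
  (S2, 1) -> (S2, a)
  (S2, 0) -> (S1, a)
  (S1, 1) -> (S0, b)

"baaab"


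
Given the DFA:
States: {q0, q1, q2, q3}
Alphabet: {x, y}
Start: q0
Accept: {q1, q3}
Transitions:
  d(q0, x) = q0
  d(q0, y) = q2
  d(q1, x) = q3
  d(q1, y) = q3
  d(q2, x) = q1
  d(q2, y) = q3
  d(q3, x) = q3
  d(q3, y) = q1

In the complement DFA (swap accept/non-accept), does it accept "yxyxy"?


Trace: q0 -> q2 -> q1 -> q3 -> q3 -> q1
Final: q1
Original accept: {q1, q3}
Complement: q1 is in original accept

No, complement rejects (original accepts)


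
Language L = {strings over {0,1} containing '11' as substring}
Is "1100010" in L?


'11' occurs at index 0

Yes, "1100010" is in L


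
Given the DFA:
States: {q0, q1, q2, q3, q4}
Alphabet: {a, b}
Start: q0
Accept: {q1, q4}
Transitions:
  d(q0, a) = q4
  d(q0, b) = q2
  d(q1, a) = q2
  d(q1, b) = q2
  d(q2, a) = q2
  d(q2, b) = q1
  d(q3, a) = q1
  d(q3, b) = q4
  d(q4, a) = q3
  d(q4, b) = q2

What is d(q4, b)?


Looking up transition d(q4, b)

q2


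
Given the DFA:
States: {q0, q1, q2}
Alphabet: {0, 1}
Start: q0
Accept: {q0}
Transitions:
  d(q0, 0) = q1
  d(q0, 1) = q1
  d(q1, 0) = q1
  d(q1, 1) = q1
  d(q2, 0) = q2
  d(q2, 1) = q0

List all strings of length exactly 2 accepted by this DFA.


All strings of length 2: 4 total
Accepted: 0

None


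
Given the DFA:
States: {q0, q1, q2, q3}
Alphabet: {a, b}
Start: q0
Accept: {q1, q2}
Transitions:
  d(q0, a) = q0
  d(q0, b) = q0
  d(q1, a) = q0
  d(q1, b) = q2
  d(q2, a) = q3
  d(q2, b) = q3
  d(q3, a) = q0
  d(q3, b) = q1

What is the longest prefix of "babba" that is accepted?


Run the DFA, marking each prefix where the state is accepting:
  "" -> q0 [reject]
  "b" -> q0 [reject]
  "ba" -> q0 [reject]
  "bab" -> q0 [reject]
  "babb" -> q0 [reject]
  "babba" -> q0 [reject]

No prefix is accepted


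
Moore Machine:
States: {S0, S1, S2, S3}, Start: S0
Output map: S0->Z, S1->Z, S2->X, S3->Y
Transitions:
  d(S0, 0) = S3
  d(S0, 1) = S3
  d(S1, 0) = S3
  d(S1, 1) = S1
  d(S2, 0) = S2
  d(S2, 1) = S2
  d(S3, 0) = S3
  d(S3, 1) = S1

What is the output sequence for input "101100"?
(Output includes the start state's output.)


Start: S0 (output Z)
  --1--> S3 (output Y)
  --0--> S3 (output Y)
  --1--> S1 (output Z)
  --1--> S1 (output Z)
  --0--> S3 (output Y)
  --0--> S3 (output Y)

"ZYYZZYY"


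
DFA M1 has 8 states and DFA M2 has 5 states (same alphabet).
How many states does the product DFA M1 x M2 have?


Product construction pairs every M1 state with every M2 state.
8 * 5 = 40

40


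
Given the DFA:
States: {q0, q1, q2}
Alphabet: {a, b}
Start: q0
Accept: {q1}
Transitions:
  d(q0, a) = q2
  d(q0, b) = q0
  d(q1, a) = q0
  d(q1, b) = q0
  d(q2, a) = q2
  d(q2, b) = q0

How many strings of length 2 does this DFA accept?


Enumerating all length-2 strings:
  "aa" -> q2 [reject]
  "ab" -> q0 [reject]
  "ba" -> q2 [reject]
  "bb" -> q0 [reject]

0 out of 4


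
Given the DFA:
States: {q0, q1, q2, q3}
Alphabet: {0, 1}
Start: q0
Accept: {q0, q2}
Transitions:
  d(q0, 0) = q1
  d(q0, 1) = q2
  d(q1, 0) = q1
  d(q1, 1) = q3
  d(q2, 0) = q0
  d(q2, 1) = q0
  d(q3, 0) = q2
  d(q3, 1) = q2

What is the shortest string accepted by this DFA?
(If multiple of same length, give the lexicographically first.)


BFS by string length (lex-first path to each state shown):
  len 0: q0<-""
Found accept state at length 0.

"" (empty string)


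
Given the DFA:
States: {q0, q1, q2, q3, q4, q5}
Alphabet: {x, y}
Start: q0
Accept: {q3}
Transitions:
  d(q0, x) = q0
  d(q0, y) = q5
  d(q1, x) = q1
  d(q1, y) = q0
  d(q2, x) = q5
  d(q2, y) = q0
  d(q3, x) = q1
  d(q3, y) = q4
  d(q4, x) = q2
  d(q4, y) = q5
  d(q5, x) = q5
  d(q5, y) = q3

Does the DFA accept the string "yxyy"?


Trace: q0 -> q5 -> q5 -> q3 -> q4
Final state: q4
Accept states: {q3}

No, rejected (final state q4 is not an accept state)


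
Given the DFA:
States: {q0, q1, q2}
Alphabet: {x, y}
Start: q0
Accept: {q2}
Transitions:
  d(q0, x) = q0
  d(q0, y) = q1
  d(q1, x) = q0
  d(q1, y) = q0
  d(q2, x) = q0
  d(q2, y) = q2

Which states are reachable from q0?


BFS from q0:
  layer 0: {q0}
  layer 1: {q1}

{q0, q1}


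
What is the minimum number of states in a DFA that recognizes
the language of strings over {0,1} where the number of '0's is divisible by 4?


States track (count of '0') mod 4.
Need 4 states: one per remainder 0..3; accept = remainder 0.

4


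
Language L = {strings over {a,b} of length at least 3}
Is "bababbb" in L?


length = 7

Yes, "bababbb" is in L


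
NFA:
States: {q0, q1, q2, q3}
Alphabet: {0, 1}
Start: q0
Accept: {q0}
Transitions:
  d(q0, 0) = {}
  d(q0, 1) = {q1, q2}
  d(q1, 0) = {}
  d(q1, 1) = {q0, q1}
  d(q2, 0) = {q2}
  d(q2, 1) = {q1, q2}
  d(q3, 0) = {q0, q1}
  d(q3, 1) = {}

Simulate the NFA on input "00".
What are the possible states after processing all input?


Start: {q0}
  --0--> {}
  --0--> {}

{} (empty set, no valid transitions)


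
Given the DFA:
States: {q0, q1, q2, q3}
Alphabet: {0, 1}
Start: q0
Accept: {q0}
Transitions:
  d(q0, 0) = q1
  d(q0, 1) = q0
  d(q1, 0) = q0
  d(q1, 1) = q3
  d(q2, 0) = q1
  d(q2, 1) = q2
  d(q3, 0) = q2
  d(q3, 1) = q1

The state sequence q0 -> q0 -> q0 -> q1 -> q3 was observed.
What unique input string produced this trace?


Trace back each transition to find the symbol:
  q0 --[1]--> q0
  q0 --[1]--> q0
  q0 --[0]--> q1
  q1 --[1]--> q3

"1101"


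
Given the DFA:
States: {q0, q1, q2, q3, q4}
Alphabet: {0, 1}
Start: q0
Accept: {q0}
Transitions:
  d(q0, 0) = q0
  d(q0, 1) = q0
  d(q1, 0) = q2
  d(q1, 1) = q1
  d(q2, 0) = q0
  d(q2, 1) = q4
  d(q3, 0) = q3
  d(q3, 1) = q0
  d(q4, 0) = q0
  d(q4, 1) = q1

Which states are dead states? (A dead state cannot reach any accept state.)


Forward reachability from each state:
  q0 -> reaches accept state q0 (live)
  q1 -> reaches accept state q0 (live)
  q2 -> reaches accept state q0 (live)
  q3 -> reaches accept state q0 (live)
  q4 -> reaches accept state q0 (live)

None (all states can reach an accept state)


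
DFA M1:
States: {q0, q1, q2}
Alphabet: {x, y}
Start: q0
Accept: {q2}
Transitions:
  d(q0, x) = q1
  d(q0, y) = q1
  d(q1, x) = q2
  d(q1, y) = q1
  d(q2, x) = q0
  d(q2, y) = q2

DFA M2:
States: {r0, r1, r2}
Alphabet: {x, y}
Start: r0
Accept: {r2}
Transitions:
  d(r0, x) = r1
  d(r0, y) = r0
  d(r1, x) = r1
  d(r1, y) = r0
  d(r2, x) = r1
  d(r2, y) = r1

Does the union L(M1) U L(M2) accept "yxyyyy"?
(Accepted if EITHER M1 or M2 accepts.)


M1: final=q2 accepted=True
M2: final=r0 accepted=False

Yes, union accepts


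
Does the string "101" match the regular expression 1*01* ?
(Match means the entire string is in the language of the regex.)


|string| = 3; first = '1'; last = '1'

Yes, "101" matches 1*01*


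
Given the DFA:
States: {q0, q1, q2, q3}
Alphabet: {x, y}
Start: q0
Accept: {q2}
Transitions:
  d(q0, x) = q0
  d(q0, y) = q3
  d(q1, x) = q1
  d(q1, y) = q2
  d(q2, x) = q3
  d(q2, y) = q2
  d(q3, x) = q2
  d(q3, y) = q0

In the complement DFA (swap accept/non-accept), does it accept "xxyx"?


Trace: q0 -> q0 -> q0 -> q3 -> q2
Final: q2
Original accept: {q2}
Complement: q2 is in original accept

No, complement rejects (original accepts)


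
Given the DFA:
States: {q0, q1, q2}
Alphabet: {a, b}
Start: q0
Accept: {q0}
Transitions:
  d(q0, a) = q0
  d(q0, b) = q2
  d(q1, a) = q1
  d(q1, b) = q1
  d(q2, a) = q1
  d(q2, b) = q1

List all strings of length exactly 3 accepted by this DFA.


All strings of length 3: 8 total
Accepted: 1

"aaa"


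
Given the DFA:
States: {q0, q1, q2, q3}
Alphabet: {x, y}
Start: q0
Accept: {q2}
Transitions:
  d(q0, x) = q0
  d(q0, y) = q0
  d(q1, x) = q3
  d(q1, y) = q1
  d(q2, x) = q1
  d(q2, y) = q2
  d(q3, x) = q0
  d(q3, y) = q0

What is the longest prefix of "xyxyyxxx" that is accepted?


Run the DFA, marking each prefix where the state is accepting:
  "" -> q0 [reject]
  "x" -> q0 [reject]
  "xy" -> q0 [reject]
  "xyx" -> q0 [reject]
  "xyxy" -> q0 [reject]
  "xyxyy" -> q0 [reject]
  "xyxyyx" -> q0 [reject]
  "xyxyyxx" -> q0 [reject]
  "xyxyyxxx" -> q0 [reject]

No prefix is accepted


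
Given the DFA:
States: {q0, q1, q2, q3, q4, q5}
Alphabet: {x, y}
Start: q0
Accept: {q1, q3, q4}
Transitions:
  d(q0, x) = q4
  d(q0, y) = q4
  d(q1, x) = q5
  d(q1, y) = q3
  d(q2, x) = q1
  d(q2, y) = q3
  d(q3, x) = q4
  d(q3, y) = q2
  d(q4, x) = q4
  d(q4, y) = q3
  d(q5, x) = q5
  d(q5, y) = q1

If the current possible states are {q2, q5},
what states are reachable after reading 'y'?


Apply transition on 'y' from each current state:
  d(q2, y) = q3
  d(q5, y) = q1

{q1, q3}


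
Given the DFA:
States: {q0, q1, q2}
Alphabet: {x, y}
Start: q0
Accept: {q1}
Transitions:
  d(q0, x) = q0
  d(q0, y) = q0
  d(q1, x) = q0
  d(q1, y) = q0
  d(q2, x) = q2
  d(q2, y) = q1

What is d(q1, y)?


Looking up transition d(q1, y)

q0


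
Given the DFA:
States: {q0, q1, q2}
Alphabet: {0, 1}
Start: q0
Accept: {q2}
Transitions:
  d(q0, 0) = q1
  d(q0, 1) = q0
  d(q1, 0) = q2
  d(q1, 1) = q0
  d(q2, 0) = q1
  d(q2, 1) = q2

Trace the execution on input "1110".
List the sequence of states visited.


Input: 1110
d(q0, 1) = q0
d(q0, 1) = q0
d(q0, 1) = q0
d(q0, 0) = q1


q0 -> q0 -> q0 -> q0 -> q1


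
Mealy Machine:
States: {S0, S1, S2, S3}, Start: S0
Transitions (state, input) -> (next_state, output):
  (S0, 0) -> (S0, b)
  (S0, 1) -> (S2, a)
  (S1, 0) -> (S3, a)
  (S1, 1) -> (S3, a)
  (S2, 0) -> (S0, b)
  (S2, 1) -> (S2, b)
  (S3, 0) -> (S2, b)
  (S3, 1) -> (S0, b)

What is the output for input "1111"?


Step-by-step:
  (S0, 1) -> (S2, a)
  (S2, 1) -> (S2, b)
  (S2, 1) -> (S2, b)
  (S2, 1) -> (S2, b)

"abbb"


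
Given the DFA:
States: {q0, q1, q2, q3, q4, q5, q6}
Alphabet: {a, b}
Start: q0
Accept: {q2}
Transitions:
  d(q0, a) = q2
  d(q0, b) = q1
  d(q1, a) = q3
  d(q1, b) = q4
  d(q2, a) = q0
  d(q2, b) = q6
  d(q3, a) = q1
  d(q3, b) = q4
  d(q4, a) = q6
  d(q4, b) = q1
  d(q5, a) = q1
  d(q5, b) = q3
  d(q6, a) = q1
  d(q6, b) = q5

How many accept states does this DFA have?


Accept states listed: {q2}
Counting: q2(1)

1


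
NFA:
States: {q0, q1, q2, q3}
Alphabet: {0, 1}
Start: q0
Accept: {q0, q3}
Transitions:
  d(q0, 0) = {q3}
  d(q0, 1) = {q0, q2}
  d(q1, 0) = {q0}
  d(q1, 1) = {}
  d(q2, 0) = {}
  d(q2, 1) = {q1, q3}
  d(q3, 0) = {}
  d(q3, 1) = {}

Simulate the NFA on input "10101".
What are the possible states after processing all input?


Start: {q0}
  --1--> {q0, q2}
  --0--> {q3}
  --1--> {}
  --0--> {}
  --1--> {}

{} (empty set, no valid transitions)


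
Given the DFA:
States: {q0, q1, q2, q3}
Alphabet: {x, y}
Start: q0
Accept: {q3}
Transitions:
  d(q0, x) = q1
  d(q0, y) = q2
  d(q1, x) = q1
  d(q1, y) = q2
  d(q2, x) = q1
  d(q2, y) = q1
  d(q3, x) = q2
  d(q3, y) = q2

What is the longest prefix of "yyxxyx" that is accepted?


Run the DFA, marking each prefix where the state is accepting:
  "" -> q0 [reject]
  "y" -> q2 [reject]
  "yy" -> q1 [reject]
  "yyx" -> q1 [reject]
  "yyxx" -> q1 [reject]
  "yyxxy" -> q2 [reject]
  "yyxxyx" -> q1 [reject]

No prefix is accepted


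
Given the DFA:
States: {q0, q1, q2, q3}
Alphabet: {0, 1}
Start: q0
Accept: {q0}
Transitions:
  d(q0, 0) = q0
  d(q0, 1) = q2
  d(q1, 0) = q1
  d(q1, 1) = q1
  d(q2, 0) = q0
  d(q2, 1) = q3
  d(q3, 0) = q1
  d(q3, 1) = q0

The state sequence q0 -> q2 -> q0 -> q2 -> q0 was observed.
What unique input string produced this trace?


Trace back each transition to find the symbol:
  q0 --[1]--> q2
  q2 --[0]--> q0
  q0 --[1]--> q2
  q2 --[0]--> q0

"1010"


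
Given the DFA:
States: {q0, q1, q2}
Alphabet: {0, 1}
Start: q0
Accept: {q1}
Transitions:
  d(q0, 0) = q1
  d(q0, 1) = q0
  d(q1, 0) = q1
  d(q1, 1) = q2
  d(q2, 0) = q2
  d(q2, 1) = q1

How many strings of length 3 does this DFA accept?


Enumerating all length-3 strings:
  "000" -> q1 [accept]
  "001" -> q2 [reject]
  "010" -> q2 [reject]
  "011" -> q1 [accept]
  "100" -> q1 [accept]
  "101" -> q2 [reject]
  "110" -> q1 [accept]
  "111" -> q0 [reject]

4 out of 8


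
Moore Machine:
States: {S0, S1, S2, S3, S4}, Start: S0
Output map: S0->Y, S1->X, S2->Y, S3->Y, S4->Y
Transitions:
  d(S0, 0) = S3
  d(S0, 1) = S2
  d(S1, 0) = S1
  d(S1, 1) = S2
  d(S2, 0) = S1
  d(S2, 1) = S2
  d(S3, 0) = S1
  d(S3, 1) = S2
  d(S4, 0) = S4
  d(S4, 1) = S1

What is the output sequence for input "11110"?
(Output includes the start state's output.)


Start: S0 (output Y)
  --1--> S2 (output Y)
  --1--> S2 (output Y)
  --1--> S2 (output Y)
  --1--> S2 (output Y)
  --0--> S1 (output X)

"YYYYYX"


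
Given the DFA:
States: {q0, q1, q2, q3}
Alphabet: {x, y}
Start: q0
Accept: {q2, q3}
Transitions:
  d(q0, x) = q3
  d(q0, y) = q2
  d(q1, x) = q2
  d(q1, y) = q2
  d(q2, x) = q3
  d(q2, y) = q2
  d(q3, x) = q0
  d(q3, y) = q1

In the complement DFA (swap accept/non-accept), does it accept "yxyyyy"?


Trace: q0 -> q2 -> q3 -> q1 -> q2 -> q2 -> q2
Final: q2
Original accept: {q2, q3}
Complement: q2 is in original accept

No, complement rejects (original accepts)


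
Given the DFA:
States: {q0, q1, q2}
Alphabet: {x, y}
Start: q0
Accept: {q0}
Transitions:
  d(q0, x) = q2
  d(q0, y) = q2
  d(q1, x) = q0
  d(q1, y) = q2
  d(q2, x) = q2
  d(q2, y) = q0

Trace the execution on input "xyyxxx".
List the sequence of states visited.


Input: xyyxxx
d(q0, x) = q2
d(q2, y) = q0
d(q0, y) = q2
d(q2, x) = q2
d(q2, x) = q2
d(q2, x) = q2


q0 -> q2 -> q0 -> q2 -> q2 -> q2 -> q2


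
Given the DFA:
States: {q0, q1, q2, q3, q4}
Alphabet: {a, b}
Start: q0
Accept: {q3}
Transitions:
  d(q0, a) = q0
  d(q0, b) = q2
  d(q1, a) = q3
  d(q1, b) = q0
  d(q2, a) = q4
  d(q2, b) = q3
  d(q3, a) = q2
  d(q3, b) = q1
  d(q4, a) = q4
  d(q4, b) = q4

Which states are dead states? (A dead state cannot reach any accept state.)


Forward reachability from each state:
  q0 -> reaches accept state q3 (live)
  q1 -> reaches accept state q3 (live)
  q2 -> reaches accept state q3 (live)
  q3 -> reaches accept state q3 (live)
  q4 -> reaches {q4}, no accept state (dead)

{q4}


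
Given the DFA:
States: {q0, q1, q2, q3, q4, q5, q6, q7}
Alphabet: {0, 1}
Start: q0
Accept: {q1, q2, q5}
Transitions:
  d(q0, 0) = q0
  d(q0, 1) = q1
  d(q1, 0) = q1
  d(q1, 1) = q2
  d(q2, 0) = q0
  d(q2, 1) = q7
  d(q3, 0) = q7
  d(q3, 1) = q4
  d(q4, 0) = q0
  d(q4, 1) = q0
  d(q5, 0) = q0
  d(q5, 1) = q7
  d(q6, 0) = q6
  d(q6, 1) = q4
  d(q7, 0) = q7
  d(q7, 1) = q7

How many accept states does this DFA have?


Accept states listed: {q1, q2, q5}
Counting: q1(1) q2(2) q5(3)

3


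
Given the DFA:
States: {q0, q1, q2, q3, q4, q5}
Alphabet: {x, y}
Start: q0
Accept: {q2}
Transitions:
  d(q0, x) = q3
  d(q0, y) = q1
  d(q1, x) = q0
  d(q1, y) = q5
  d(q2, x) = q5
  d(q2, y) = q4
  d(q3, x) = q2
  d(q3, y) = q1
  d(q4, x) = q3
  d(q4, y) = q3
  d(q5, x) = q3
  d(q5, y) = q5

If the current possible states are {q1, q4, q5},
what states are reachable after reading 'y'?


Apply transition on 'y' from each current state:
  d(q1, y) = q5
  d(q4, y) = q3
  d(q5, y) = q5

{q3, q5}


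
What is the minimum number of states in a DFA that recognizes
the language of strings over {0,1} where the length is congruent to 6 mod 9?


States track (length) mod 9.
Need 9 states: one per remainder 0..8; accept = remainder 6.

9


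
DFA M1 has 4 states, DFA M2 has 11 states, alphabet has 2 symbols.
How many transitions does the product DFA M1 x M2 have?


Product DFA has 4 * 11 = 44 states.
Each has 2 transitions: 44 * 2 = 88

88


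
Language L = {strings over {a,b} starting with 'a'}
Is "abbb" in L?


first symbol = 'a'

Yes, "abbb" is in L


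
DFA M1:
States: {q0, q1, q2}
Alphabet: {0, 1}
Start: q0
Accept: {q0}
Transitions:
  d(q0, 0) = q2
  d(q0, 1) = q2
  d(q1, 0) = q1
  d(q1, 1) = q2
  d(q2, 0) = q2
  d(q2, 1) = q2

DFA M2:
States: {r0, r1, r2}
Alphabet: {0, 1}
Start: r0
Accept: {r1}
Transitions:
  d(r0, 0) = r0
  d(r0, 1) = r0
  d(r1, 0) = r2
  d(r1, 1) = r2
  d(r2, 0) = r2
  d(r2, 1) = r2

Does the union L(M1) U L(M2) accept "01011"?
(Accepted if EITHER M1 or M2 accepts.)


M1: final=q2 accepted=False
M2: final=r0 accepted=False

No, union rejects (neither accepts)


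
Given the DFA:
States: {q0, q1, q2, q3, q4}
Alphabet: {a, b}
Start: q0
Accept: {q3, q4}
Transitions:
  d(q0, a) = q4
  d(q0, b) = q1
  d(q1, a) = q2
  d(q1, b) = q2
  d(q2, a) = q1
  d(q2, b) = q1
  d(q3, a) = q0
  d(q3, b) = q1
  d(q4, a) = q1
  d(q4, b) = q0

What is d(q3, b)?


Looking up transition d(q3, b)

q1


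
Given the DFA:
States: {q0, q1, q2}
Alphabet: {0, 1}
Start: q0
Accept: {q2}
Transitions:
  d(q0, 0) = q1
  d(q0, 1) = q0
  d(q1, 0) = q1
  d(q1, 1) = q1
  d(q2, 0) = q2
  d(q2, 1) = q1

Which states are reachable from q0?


BFS from q0:
  layer 0: {q0}
  layer 1: {q1}

{q0, q1}


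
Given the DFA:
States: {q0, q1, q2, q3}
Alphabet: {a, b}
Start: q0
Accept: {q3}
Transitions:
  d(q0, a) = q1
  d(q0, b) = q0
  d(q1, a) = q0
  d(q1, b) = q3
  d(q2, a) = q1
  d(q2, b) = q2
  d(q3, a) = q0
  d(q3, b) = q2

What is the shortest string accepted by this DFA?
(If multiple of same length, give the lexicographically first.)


BFS by string length (lex-first path to each state shown):
  len 0: q0<-""
  len 1: q0<-"b", q1<-"a"
  len 2: q0<-"aa", q1<-"ba", q3<-"ab"
Found accept state at length 2.

"ab"


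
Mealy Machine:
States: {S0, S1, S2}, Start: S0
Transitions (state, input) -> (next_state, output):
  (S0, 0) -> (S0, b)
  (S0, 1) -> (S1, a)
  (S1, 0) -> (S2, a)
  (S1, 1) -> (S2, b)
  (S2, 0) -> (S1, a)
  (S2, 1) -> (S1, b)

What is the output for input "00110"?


Step-by-step:
  (S0, 0) -> (S0, b)
  (S0, 0) -> (S0, b)
  (S0, 1) -> (S1, a)
  (S1, 1) -> (S2, b)
  (S2, 0) -> (S1, a)

"bbaba"


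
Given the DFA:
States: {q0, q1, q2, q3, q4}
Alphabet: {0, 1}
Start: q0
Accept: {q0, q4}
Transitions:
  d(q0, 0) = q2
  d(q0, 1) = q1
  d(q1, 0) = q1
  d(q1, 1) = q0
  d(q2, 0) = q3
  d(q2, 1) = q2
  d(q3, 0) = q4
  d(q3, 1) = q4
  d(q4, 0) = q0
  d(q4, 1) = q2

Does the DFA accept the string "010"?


Trace: q0 -> q2 -> q2 -> q3
Final state: q3
Accept states: {q0, q4}

No, rejected (final state q3 is not an accept state)


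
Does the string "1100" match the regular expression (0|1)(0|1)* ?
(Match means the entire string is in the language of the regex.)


|string| = 4; first = '1'; last = '0'

Yes, "1100" matches (0|1)(0|1)*


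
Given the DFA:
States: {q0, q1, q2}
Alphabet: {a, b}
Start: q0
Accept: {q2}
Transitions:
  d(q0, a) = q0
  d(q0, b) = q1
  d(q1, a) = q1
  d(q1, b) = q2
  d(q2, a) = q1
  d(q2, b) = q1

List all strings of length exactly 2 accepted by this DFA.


All strings of length 2: 4 total
Accepted: 1

"bb"


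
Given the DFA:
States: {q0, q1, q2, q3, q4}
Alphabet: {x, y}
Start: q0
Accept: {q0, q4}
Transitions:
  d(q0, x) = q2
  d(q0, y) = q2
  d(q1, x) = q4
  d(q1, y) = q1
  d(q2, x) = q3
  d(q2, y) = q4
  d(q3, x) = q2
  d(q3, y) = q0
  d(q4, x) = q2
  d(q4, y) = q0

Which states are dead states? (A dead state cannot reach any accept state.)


Forward reachability from each state:
  q0 -> reaches accept state q0 (live)
  q1 -> reaches accept state q0 (live)
  q2 -> reaches accept state q0 (live)
  q3 -> reaches accept state q0 (live)
  q4 -> reaches accept state q0 (live)

None (all states can reach an accept state)


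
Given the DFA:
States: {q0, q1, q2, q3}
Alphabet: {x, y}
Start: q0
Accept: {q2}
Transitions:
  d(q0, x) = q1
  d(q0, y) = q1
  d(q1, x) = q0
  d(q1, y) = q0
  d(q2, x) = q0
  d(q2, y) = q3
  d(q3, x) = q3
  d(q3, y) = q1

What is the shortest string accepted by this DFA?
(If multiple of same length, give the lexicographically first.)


BFS by string length (lex-first path to each state shown):
  len 0: q0<-""
  len 1: q1<-"x"
  len 2: q0<-"xx"
  len 3: q1<-"xxx"
  len 4: q0<-"xxxx"
  len 5: q1<-"xxxxx"
  len 6: q0<-"xxxxxx"
  len 7: q1<-"xxxxxxx"
  len 8: q0<-"xxxxxxxx"

No string accepted (empty language)


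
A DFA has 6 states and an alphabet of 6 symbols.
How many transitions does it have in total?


Each state has exactly one transition per symbol.
6 * 6 = 36

36


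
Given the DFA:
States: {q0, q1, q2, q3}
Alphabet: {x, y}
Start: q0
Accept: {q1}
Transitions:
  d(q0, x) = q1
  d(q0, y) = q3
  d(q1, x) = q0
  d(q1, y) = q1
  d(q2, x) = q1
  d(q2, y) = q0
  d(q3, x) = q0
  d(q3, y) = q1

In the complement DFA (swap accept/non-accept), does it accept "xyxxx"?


Trace: q0 -> q1 -> q1 -> q0 -> q1 -> q0
Final: q0
Original accept: {q1}
Complement: q0 is not in original accept

Yes, complement accepts (original rejects)


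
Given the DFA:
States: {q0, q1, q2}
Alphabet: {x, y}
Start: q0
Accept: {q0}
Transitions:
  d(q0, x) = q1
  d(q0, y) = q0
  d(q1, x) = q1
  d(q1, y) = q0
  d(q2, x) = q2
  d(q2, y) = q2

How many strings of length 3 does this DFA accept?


Enumerating all length-3 strings:
  "xxx" -> q1 [reject]
  "xxy" -> q0 [accept]
  "xyx" -> q1 [reject]
  "xyy" -> q0 [accept]
  "yxx" -> q1 [reject]
  "yxy" -> q0 [accept]
  "yyx" -> q1 [reject]
  "yyy" -> q0 [accept]

4 out of 8


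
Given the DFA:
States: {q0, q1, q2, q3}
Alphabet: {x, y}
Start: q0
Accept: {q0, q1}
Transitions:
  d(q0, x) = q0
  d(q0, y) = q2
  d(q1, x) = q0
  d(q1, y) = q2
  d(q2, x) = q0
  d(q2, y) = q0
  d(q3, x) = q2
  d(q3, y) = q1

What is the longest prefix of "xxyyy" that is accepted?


Run the DFA, marking each prefix where the state is accepting:
  "" -> q0 [accept]
  "x" -> q0 [accept]
  "xx" -> q0 [accept]
  "xxy" -> q2 [reject]
  "xxyy" -> q0 [accept]
  "xxyyy" -> q2 [reject]

"xxyy"


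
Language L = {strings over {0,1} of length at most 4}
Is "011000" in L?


length = 6

No, "011000" is not in L


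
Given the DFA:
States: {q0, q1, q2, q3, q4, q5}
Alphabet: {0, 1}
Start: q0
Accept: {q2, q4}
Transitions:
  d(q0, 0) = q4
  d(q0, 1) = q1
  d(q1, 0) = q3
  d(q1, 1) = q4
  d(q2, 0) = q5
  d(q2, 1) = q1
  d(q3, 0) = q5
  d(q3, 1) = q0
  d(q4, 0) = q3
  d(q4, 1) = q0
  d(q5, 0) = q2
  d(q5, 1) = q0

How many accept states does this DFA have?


Accept states listed: {q2, q4}
Counting: q2(1) q4(2)

2


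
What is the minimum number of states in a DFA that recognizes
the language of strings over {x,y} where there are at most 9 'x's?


States: count = 0, 1, ..., 9 (all accepting; 10 states), plus a dead state for count > 9.
Total: 10 + 1 = 11.

11


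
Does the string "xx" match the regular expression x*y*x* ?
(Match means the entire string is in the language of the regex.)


|string| = 2; first = 'x'; last = 'x'

Yes, "xx" matches x*y*x*


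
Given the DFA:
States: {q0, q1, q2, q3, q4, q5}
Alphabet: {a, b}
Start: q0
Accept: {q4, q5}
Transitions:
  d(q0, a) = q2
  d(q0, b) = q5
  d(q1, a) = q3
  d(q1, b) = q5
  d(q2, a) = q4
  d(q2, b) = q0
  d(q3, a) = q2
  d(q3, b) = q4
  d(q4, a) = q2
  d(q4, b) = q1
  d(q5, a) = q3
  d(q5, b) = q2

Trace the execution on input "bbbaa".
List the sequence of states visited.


Input: bbbaa
d(q0, b) = q5
d(q5, b) = q2
d(q2, b) = q0
d(q0, a) = q2
d(q2, a) = q4


q0 -> q5 -> q2 -> q0 -> q2 -> q4


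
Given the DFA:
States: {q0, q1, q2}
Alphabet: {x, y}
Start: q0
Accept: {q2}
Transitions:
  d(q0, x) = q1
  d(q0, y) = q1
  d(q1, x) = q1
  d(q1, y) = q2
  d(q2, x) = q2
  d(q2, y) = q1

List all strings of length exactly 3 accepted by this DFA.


All strings of length 3: 8 total
Accepted: 4

"xxy", "xyx", "yxy", "yyx"


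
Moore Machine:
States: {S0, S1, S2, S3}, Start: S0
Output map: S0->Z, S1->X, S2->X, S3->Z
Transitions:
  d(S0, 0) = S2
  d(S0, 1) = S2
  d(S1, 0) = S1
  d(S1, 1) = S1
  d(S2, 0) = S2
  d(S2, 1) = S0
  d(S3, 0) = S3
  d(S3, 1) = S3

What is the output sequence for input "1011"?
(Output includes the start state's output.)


Start: S0 (output Z)
  --1--> S2 (output X)
  --0--> S2 (output X)
  --1--> S0 (output Z)
  --1--> S2 (output X)

"ZXXZX"


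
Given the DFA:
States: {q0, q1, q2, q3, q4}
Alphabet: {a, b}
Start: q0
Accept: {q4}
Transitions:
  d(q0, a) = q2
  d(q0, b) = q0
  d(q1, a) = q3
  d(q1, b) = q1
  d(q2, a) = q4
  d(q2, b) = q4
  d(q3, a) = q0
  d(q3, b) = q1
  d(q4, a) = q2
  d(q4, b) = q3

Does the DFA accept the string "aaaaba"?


Trace: q0 -> q2 -> q4 -> q2 -> q4 -> q3 -> q0
Final state: q0
Accept states: {q4}

No, rejected (final state q0 is not an accept state)


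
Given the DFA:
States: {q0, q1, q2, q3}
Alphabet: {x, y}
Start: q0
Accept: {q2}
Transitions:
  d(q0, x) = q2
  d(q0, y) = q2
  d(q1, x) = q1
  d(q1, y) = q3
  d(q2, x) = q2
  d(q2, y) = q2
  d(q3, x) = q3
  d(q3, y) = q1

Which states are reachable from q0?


BFS from q0:
  layer 0: {q0}
  layer 1: {q2}

{q0, q2}


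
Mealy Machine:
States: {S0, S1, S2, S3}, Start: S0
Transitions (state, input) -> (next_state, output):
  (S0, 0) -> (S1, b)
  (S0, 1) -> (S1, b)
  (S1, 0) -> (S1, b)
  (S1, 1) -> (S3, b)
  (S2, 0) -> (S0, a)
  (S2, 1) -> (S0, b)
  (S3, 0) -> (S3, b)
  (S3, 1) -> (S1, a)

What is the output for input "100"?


Step-by-step:
  (S0, 1) -> (S1, b)
  (S1, 0) -> (S1, b)
  (S1, 0) -> (S1, b)

"bbb"


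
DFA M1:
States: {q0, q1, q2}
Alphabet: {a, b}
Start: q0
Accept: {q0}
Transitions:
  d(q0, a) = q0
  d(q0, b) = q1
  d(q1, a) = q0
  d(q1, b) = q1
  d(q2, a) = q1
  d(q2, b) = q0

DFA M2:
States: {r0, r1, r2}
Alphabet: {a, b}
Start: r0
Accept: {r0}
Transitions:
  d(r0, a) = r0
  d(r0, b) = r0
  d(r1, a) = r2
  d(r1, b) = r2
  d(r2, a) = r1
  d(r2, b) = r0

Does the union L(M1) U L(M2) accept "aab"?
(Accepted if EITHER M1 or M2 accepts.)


M1: final=q1 accepted=False
M2: final=r0 accepted=True

Yes, union accepts


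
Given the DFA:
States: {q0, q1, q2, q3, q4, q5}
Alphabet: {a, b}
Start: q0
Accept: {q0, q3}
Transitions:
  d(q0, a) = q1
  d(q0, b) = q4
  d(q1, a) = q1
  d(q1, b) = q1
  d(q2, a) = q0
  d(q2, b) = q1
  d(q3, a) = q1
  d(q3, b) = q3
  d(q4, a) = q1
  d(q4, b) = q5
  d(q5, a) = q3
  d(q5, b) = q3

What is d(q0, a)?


Looking up transition d(q0, a)

q1


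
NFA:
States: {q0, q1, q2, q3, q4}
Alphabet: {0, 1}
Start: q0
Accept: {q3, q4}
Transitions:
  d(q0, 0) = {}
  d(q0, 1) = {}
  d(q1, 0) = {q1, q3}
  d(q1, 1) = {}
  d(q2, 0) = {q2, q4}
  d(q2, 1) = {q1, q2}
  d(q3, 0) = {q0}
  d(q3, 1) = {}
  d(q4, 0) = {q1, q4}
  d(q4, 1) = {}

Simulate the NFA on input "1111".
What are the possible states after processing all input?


Start: {q0}
  --1--> {}
  --1--> {}
  --1--> {}
  --1--> {}

{} (empty set, no valid transitions)


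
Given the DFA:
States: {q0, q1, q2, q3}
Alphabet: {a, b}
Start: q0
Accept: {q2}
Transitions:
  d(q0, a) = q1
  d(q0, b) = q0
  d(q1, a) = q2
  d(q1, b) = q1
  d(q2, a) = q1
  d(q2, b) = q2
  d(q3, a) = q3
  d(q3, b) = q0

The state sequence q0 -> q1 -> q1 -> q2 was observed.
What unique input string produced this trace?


Trace back each transition to find the symbol:
  q0 --[a]--> q1
  q1 --[b]--> q1
  q1 --[a]--> q2

"aba"


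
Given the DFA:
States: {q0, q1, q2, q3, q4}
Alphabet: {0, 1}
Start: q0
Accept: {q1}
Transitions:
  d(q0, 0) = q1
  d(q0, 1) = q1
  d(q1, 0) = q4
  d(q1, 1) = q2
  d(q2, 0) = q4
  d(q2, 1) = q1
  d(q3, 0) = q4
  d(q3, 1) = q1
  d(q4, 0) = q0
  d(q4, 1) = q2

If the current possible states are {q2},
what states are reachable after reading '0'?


Apply transition on '0' from each current state:
  d(q2, 0) = q4

{q4}


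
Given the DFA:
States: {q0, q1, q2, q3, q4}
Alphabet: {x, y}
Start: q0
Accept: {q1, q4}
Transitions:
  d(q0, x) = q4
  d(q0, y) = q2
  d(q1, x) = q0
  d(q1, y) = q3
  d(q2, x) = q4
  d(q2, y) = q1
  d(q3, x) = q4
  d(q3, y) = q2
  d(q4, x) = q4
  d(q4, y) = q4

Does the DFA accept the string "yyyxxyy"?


Trace: q0 -> q2 -> q1 -> q3 -> q4 -> q4 -> q4 -> q4
Final state: q4
Accept states: {q1, q4}

Yes, accepted (final state q4 is an accept state)


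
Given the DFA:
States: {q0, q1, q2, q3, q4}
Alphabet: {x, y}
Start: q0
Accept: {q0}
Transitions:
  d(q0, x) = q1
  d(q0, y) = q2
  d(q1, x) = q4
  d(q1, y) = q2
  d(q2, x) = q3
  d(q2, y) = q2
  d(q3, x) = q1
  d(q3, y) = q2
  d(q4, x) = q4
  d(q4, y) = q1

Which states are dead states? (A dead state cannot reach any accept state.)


Forward reachability from each state:
  q0 -> reaches accept state q0 (live)
  q1 -> reaches {q1, q2, q3, q4}, no accept state (dead)
  q2 -> reaches {q1, q2, q3, q4}, no accept state (dead)
  q3 -> reaches {q1, q2, q3, q4}, no accept state (dead)
  q4 -> reaches {q1, q2, q3, q4}, no accept state (dead)

{q1, q2, q3, q4}


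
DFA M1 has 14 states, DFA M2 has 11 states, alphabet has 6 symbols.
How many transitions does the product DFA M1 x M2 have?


Product DFA has 14 * 11 = 154 states.
Each has 6 transitions: 154 * 6 = 924

924


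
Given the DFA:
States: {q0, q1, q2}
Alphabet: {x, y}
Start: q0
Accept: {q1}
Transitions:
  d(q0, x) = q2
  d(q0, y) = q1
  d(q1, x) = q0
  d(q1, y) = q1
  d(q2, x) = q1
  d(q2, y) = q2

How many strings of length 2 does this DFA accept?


Enumerating all length-2 strings:
  "xx" -> q1 [accept]
  "xy" -> q2 [reject]
  "yx" -> q0 [reject]
  "yy" -> q1 [accept]

2 out of 4


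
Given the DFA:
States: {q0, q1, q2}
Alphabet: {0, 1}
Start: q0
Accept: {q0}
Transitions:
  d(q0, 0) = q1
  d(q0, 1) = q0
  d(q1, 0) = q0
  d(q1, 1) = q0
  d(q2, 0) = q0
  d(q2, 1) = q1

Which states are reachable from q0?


BFS from q0:
  layer 0: {q0}
  layer 1: {q1}

{q0, q1}


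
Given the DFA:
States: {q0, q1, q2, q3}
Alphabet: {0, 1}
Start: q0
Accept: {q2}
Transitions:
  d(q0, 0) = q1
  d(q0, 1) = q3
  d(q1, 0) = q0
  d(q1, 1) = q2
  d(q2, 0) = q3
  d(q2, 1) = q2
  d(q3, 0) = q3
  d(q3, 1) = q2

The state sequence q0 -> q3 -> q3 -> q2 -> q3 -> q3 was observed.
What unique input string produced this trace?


Trace back each transition to find the symbol:
  q0 --[1]--> q3
  q3 --[0]--> q3
  q3 --[1]--> q2
  q2 --[0]--> q3
  q3 --[0]--> q3

"10100"


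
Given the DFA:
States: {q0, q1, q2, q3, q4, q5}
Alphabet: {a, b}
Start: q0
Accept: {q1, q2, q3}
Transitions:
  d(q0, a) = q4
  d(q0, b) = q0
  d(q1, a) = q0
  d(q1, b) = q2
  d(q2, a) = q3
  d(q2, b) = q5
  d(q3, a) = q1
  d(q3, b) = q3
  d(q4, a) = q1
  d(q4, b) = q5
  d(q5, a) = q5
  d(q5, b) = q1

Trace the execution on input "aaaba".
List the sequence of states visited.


Input: aaaba
d(q0, a) = q4
d(q4, a) = q1
d(q1, a) = q0
d(q0, b) = q0
d(q0, a) = q4


q0 -> q4 -> q1 -> q0 -> q0 -> q4


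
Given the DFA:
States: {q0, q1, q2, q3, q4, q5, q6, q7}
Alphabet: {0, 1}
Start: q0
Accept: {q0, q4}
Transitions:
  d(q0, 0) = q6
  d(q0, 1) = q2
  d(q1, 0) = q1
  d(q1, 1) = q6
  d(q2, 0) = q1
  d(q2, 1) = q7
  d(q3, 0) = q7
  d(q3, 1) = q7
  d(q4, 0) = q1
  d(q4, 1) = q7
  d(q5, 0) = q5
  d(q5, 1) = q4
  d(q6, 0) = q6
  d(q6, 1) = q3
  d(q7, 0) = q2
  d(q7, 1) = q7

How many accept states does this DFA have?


Accept states listed: {q0, q4}
Counting: q0(1) q4(2)

2


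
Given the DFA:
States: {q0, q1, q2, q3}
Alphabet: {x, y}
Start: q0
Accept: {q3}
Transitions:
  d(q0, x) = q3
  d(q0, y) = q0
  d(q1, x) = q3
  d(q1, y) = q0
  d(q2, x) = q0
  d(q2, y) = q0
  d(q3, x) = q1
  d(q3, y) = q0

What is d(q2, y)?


Looking up transition d(q2, y)

q0


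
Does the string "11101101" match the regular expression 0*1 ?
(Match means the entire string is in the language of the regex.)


|string| = 8; first = '1'; last = '1'

No, "11101101" does not match 0*1


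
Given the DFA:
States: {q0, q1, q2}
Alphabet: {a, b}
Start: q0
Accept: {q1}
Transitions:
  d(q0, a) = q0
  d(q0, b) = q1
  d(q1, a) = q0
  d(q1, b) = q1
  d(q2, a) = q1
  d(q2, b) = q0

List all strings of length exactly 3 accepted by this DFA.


All strings of length 3: 8 total
Accepted: 4

"aab", "abb", "bab", "bbb"


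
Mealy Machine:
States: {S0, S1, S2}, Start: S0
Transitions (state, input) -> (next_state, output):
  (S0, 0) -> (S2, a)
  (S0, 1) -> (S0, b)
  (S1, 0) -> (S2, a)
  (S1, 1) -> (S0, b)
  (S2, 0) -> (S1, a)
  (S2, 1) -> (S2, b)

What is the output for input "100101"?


Step-by-step:
  (S0, 1) -> (S0, b)
  (S0, 0) -> (S2, a)
  (S2, 0) -> (S1, a)
  (S1, 1) -> (S0, b)
  (S0, 0) -> (S2, a)
  (S2, 1) -> (S2, b)

"baabab"


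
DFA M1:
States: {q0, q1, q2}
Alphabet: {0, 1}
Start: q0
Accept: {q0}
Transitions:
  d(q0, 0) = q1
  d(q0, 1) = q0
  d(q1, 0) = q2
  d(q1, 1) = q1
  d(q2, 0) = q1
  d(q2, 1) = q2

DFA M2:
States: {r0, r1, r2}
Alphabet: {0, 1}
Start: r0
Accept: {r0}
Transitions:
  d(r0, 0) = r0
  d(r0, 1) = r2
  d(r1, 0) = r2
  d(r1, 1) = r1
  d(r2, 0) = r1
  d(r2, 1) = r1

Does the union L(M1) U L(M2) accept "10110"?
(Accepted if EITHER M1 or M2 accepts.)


M1: final=q2 accepted=False
M2: final=r2 accepted=False

No, union rejects (neither accepts)


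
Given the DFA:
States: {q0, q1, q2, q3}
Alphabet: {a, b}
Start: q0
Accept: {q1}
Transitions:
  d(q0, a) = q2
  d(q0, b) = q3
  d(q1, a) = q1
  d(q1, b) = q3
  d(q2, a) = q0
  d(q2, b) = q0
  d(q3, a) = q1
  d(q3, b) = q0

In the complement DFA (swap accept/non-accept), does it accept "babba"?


Trace: q0 -> q3 -> q1 -> q3 -> q0 -> q2
Final: q2
Original accept: {q1}
Complement: q2 is not in original accept

Yes, complement accepts (original rejects)
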